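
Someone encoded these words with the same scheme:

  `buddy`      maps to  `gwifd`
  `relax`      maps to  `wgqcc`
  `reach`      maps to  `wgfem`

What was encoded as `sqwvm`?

north

Shifts by position in buddy: pos 0: b→g (+5), pos 1: u→w (+2), pos 2: d→i (+5), pos 3: d→f (+2) — repeating every 2. A repeating key of period 2 is used — shifts +5, +2 over and over.
Reversing it on sqwvm: s−5=n, q−2=o, w−5=r, v−2=t, m−5=h.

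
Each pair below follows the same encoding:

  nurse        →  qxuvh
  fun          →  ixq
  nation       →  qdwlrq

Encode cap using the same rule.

fds

It's a constant shift of +3 (ROT3).
On cap: c+3=f, a+3=d, p+3=s.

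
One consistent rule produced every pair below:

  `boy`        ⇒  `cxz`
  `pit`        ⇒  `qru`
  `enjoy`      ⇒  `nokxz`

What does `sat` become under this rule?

tju

The shift depends on letter class: consonant b→c is +1, but vowel o→x is +9. The rule splits by letter class: vowels +9, consonants +1.
For sat: s(cons)+1=t, a(vowel)+9=j, t(cons)+1=u.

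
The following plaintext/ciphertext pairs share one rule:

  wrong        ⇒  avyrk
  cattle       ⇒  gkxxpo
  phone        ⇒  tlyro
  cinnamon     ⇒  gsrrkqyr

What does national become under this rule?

Vowels shift forward by 10 and consonants shift forward by 4.
Applying it to national: n(cons)+4=r, a(vowel)+10=k, t(cons)+4=x, i(vowel)+10=s, o(vowel)+10=y, n(cons)+4=r, a(vowel)+10=k, l(cons)+4=p.

rkxsyrkp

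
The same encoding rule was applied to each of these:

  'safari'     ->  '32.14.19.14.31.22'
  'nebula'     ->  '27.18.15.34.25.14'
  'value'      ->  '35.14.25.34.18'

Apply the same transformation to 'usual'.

s is letter #19 and maps to 32: an offset of 13. Letters become their 1-based position plus 13 (so a→14, b→15, …).
Applying it to usual: u=21→34, s=19→32, u=21→34, a=1→14, l=12→25.

34.32.34.14.25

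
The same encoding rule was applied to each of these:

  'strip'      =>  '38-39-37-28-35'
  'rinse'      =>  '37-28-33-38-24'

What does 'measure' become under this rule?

The number is (letter's place in the alphabet, a=1) + 19.
For measure: m=13→32, e=5→24, a=1→20, s=19→38, u=21→40, r=18→37, e=5→24.

32-24-20-38-40-37-24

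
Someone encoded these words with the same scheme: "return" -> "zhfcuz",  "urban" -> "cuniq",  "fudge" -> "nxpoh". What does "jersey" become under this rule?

rhdahk

Shifts by position in return: pos 0: r→z (+8), pos 1: e→h (+3), pos 2: t→f (+12), pos 3: u→c (+8), pos 4: r→u (+3), pos 5: n→z (+12) — repeating every 3. The shifts repeat in a cycle of length 3: positions 0,1,… shift by +8, +3, +12, then the pattern repeats.
Applying it to jersey: j+8=r, e+3=h, r+12=d, s+8=a, e+3=h, y+12=k.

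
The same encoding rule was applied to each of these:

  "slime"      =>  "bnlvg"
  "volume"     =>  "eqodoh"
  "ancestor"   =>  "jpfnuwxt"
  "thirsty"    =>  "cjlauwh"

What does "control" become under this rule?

Shifts by position in slime: pos 0: s→b (+9), pos 1: l→n (+2), pos 2: i→l (+3), pos 3: m→v (+9), pos 4: e→g (+2) — repeating every 3. A repeating key of period 3 is used — shifts +9, +2, +3 over and over.
For control: c+9=l, o+2=q, n+3=q, t+9=c, r+2=t, o+3=r, l+9=u.

lqqctru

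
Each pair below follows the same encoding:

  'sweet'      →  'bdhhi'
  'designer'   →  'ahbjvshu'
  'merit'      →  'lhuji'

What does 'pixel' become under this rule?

gjkhe

s(18)→b(1) and w(22)→d(3) fit y≡7x+5 (mod 26); the inverse of 7 mod 26 is 15. This is an affine cipher: with a=0,…,z=25, each position x becomes (7x+5) mod 26.
Applying it to pixel: p(15)→7·15+5≡6=g; i(8)→7·8+5≡9=j; x(23)→7·23+5≡10=k; e(4)→7·4+5≡7=h; l(11)→7·11+5≡4=e (all mod 26).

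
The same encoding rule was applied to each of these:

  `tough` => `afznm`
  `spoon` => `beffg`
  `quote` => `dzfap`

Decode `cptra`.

t(19)→a(0) and o(14)→f(5) fit y≡25x+19 (mod 26); the inverse of 25 mod 26 is 25. Each letter's alphabet position (a=0..z=25) is mapped through 25·x+19 mod 26 — an affine cipher.
Reversing it on cptra: c(2)→25·(2−19)≡17=r; p(15)→25·(15−19)≡4=e; t(19)→25·(19−19)≡0=a; r(17)→25·(17−19)≡2=c; a(0)→25·(0−19)≡19=t (all mod 26).

react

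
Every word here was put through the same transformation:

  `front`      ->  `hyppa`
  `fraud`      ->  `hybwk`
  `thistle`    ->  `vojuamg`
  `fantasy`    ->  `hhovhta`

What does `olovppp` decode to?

mention

Shifts by position in front: pos 0: f→h (+2), pos 1: r→y (+7), pos 2: o→p (+1), pos 3: n→p (+2), pos 4: t→a (+7) — repeating every 3. It's a Vigenère-style cipher with numeric key [2,7,1]: position i shifts by key[i mod 3].
Undoing it on olovppp: o−2=m, l−7=e, o−1=n, v−2=t, p−7=i, p−1=o, p−2=n.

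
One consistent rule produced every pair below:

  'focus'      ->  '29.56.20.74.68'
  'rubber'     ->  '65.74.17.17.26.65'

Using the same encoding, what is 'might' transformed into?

f(#6)→29 and o(#15)→56: differences scale by 3, so n = 3·pos + 11. Each letter becomes 3×(its alphabet position, a=1..z=26) + 11.
Applying it to might: m=13→50, i=9→38, g=7→32, h=8→35, t=20→71.

50.38.32.35.71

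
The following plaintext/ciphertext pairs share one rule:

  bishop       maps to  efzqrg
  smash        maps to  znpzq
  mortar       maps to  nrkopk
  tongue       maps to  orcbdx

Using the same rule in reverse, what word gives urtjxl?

b(1)→e(4) and i(8)→f(5) fit y≡15x+15 (mod 26); the inverse of 15 mod 26 is 7. This is an affine cipher: with a=0,…,z=25, each position x becomes (15x+15) mod 26.
Reversing it on urtjxl: u(20)→7·(20−15)≡9=j; r(17)→7·(17−15)≡14=o; t(19)→7·(19−15)≡2=c; j(9)→7·(9−15)≡10=k; x(23)→7·(23−15)≡4=e; l(11)→7·(11−15)≡24=y (all mod 26).

jockey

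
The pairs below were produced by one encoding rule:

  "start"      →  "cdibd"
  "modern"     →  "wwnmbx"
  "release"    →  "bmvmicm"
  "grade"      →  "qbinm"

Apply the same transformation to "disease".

nqcmicm

Vowels shift forward by 8 and consonants shift forward by 10.
On disease: d(cons)+10=n, i(vowel)+8=q, s(cons)+10=c, e(vowel)+8=m, a(vowel)+8=i, s(cons)+10=c, e(vowel)+8=m.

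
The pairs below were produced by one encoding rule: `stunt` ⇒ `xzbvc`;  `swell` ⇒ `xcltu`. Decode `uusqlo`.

police

In stunt: s→x is +5, t→z is +6, u→b is +7, n→v is +8 — the shift increases by 1 each position. Each letter shifts forward by (position + 5), i.e. 5, 6, 7, … — the shift grows by one for each successive letter.
Undoing it on uusqlo: u−5=p, u−6=o, s−7=l, q−8=i, l−9=c, o−10=e.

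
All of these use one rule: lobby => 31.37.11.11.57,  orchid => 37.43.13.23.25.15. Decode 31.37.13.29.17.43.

Each letter becomes 2×(its alphabet position, a=1..z=26) + 7.
Undoing it on 31.37.13.29.17.43: 31→(31−7)÷2=12=l, 37→(37−7)÷2=15=o, 13→(13−7)÷2=3=c, 29→(29−7)÷2=11=k, 17→(17−7)÷2=5=e, 43→(43−7)÷2=18=r.

locker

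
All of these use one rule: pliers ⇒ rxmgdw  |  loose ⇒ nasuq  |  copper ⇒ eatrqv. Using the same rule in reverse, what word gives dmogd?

baker

The shifts repeat in a cycle of length 3: positions 0,1,… shift by +2, +12, +4, then the pattern repeats.
Decoding dmogd: d−2=b, m−12=a, o−4=k, g−2=e, d−12=r.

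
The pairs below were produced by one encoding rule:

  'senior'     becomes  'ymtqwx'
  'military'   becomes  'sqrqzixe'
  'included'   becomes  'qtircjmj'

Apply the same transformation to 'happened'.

The shift depends on letter class: consonant s→y is +6, but vowel e→m is +8. Two shifts are in play — +8 for a/e/i/o/u, +6 for every other letter.
For happened: h(cons)+6=n, a(vowel)+8=i, p(cons)+6=v, p(cons)+6=v, e(vowel)+8=m, n(cons)+6=t, e(vowel)+8=m, d(cons)+6=j.

nivvmtmj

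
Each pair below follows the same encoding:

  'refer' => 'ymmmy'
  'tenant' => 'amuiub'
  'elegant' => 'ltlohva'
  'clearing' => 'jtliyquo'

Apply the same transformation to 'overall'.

vdlzhts

The shifts repeat in a cycle of length 2: positions 0,1,… shift by +7, +8, then the pattern repeats.
On overall: o+7=v, v+8=d, e+7=l, r+8=z, a+7=h, l+8=t, l+7=s.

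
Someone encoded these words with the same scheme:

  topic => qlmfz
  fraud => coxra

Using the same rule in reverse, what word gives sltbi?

vowel

This is a Caesar cipher with shift 23.
Undoing it on sltbi: s−23=v, l−23=o, t−23=w, b−23=e, i−23=l.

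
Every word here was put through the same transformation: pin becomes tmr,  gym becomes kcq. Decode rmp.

nil

This is a Caesar cipher with shift 4.
Undoing it on rmp: r−4=n, m−4=i, p−4=l.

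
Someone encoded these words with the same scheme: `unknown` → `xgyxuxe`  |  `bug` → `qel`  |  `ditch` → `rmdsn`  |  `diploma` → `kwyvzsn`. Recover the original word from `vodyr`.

hotel

The output letters match the input read backwards, each shifted +10: unknown reversed is nwonknu. The word is reversed, then every letter is shifted forward by 10.
Decoding vodyr: shift back: v−10=l, o−10=e, d−10=t, y−10=o, r−10=h → letoh; then reverse → hotel.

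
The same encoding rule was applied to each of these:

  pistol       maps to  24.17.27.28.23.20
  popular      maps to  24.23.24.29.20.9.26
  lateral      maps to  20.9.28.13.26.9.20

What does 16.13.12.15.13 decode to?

p is letter #16 and maps to 24: an offset of 8. Letters become their 1-based position plus 8 (so a→9, b→10, …).
Undoing it on 16.13.12.15.13: 16→(16−8)÷1=8=h, 13→(13−8)÷1=5=e, 12→(12−8)÷1=4=d, 15→(15−8)÷1=7=g, 13→(13−8)÷1=5=e.

hedge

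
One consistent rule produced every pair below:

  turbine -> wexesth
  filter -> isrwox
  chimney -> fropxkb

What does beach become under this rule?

It's a Vigenère-style cipher with numeric key [3,10,6]: position i shifts by key[i mod 3].
For beach: b+3=e, e+10=o, a+6=g, c+3=f, h+10=r.

eogfr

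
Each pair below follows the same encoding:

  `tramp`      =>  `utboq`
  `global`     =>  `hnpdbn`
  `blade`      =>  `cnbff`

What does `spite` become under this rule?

trjvf

Shifts by position in tramp: pos 0: t→u (+1), pos 1: r→t (+2), pos 2: a→b (+1), pos 3: m→o (+2) — repeating every 2. The shifts repeat in a cycle of length 2: positions 0,1,… shift by +1, +2, then the pattern repeats.
Applying it to spite: s+1=t, p+2=r, i+1=j, t+2=v, e+1=f.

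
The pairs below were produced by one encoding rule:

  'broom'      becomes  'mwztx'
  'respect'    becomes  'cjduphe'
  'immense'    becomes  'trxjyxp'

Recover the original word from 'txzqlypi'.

Shifts by position in broom: pos 0: b→m (+11), pos 1: r→w (+5), pos 2: o→z (+11), pos 3: o→t (+5) — repeating every 2. A repeating key of period 2 is used — shifts +11, +5 over and over.
Decoding txzqlypi: t−11=i, x−5=s, z−11=o, q−5=l, l−11=a, y−5=t, p−11=e, i−5=d.

isolated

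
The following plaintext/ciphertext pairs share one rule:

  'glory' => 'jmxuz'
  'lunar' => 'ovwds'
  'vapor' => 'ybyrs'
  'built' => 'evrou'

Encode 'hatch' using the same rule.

kbcfi

A repeating key of period 3 is used — shifts +3, +1, +9 over and over.
On hatch: h+3=k, a+1=b, t+9=c, c+3=f, h+1=i.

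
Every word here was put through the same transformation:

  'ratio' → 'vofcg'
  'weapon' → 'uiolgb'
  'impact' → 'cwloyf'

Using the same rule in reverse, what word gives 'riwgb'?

lemon

Treating letters as 0–25, the rule is x ↦ 5x + 14 (mod 26).
Reversing it on riwgb: r(17)→21·(17−14)≡11=l; i(8)→21·(8−14)≡4=e; w(22)→21·(22−14)≡12=m; g(6)→21·(6−14)≡14=o; b(1)→21·(1−14)≡13=n (all mod 26).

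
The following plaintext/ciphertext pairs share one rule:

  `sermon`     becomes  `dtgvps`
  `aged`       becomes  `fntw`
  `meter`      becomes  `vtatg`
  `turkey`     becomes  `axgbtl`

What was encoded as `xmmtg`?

upper

Treating letters as 0–25, the rule is x ↦ 23x + 5 (mod 26).
Decoding xmmtg: x(23)→17·(23−5)≡20=u; m(12)→17·(12−5)≡15=p; m(12)→17·(12−5)≡15=p; t(19)→17·(19−5)≡4=e; g(6)→17·(6−5)≡17=r (all mod 26).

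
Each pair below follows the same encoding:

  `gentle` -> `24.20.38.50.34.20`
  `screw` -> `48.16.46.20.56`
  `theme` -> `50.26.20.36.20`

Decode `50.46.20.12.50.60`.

treaty

g(#7)→24 and e(#5)→20: differences scale by 2, so n = 2·pos + 10. With a=1..z=26, the number is 2·pos + 10.
Undoing it on 50.46.20.12.50.60: 50→(50−10)÷2=20=t, 46→(46−10)÷2=18=r, 20→(20−10)÷2=5=e, 12→(12−10)÷2=1=a, 50→(50−10)÷2=20=t, 60→(60−10)÷2=25=y.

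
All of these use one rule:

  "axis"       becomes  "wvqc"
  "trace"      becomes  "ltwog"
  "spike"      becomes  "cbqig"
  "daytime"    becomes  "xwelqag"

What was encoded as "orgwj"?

a(0)→w(22) and x(23)→v(21) fit y≡9x+22 (mod 26); the inverse of 9 mod 26 is 3. Treating letters as 0–25, the rule is x ↦ 9x + 22 (mod 26).
Decoding orgwj: o(14)→3·(14−22)≡2=c; r(17)→3·(17−22)≡11=l; g(6)→3·(6−22)≡4=e; w(22)→3·(22−22)≡0=a; j(9)→3·(9−22)≡13=n (all mod 26).

clean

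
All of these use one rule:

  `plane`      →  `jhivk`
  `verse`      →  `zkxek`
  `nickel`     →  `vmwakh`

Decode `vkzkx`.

never

p(15)→j(9) and l(11)→h(7) fit y≡7x+8 (mod 26); the inverse of 7 mod 26 is 15. Each letter's alphabet position (a=0..z=25) is mapped through 7·x+8 mod 26 — an affine cipher.
Reversing it on vkzkx: v(21)→15·(21−8)≡13=n; k(10)→15·(10−8)≡4=e; z(25)→15·(25−8)≡21=v; k(10)→15·(10−8)≡4=e; x(23)→15·(23−8)≡17=r (all mod 26).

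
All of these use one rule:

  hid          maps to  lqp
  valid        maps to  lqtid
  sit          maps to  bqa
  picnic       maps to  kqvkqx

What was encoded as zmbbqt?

The word is reversed, then every letter is shifted forward by 8.
Decoding zmbbqt: shift back: z−8=r, m−8=e, b−8=t, b−8=t, q−8=i, t−8=l → rettil; then reverse → litter.

litter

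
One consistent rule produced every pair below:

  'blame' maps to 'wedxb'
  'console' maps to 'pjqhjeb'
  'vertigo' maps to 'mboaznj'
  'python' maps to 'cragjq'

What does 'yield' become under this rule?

rzbei

b(1)→w(22) and l(11)→e(4) fit y≡19x+3 (mod 26); the inverse of 19 mod 26 is 11. This is an affine cipher: with a=0,…,z=25, each position x becomes (19x+3) mod 26.
For yield: y(24)→19·24+3≡17=r; i(8)→19·8+3≡25=z; e(4)→19·4+3≡1=b; l(11)→19·11+3≡4=e; d(3)→19·3+3≡8=i (all mod 26).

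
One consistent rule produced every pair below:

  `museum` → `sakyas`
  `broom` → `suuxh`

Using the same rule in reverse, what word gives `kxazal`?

future

The output letters match the input read backwards, each shifted +6: museum reversed is muesum. Two steps: reverse the string, then apply a Caesar shift of +6.
Reversing it on kxazal: shift back: k−6=e, x−6=r, a−6=u, z−6=t, a−6=u, l−6=f → erutuf; then reverse → future.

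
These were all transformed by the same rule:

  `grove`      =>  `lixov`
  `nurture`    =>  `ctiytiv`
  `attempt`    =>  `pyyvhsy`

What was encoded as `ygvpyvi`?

g(6)→l(11) and r(17)→i(8) fit y≡21x+15 (mod 26); the inverse of 21 mod 26 is 5. Each letter's alphabet position (a=0..z=25) is mapped through 21·x+15 mod 26 — an affine cipher.
Decoding ygvpyvi: y(24)→5·(24−15)≡19=t; g(6)→5·(6−15)≡7=h; v(21)→5·(21−15)≡4=e; p(15)→5·(15−15)≡0=a; y(24)→5·(24−15)≡19=t; v(21)→5·(21−15)≡4=e; i(8)→5·(8−15)≡17=r (all mod 26).

theater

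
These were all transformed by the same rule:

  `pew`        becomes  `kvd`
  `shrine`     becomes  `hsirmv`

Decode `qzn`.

Each pair mirrors across the alphabet (p↔k, e↔v, w↔d): positions sum to 25. Letters are reflected about the middle of the alphabet (position → 25−position): Atbash.
Reversing it on qzn: q↔j, z↔a, n↔m.

jam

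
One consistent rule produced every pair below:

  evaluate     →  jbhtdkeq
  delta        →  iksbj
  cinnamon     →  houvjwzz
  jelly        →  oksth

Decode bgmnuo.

In evaluate: e→j is +5, v→b is +6, a→h is +7, l→t is +8 — the shift increases by 1 each position. The shift increases by 1 at each position, starting from +5: 5, 6, 7, ….
Undoing it on bgmnuo: b−5=w, g−6=a, m−7=f, n−8=f, u−9=l, o−10=e.

waffle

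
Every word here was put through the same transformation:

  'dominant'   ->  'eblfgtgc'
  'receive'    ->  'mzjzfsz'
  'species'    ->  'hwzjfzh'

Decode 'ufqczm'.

d(3)→e(4) and o(14)→b(1) fit y≡21x+19 (mod 26); the inverse of 21 mod 26 is 5. This is an affine cipher: with a=0,…,z=25, each position x becomes (21x+19) mod 26.
Decoding ufqczm: u(20)→5·(20−19)≡5=f; f(5)→5·(5−19)≡8=i; q(16)→5·(16−19)≡11=l; c(2)→5·(2−19)≡19=t; z(25)→5·(25−19)≡4=e; m(12)→5·(12−19)≡17=r (all mod 26).

filter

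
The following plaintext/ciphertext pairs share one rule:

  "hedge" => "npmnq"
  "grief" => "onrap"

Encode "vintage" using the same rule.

npjcwre

The output letters match the input read backwards, each shifted +9: hedge reversed is egdeh. The word is reversed, then every letter is shifted forward by 9.
Applying it to vintage: reverse → egatniv; then shift: e+9=n, g+9=p, a+9=j, t+9=c, n+9=w, i+9=r, v+9=e.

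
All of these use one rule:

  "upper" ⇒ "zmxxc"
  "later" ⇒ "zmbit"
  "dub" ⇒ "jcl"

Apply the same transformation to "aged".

The word is reversed, then every letter is shifted forward by 8.
For aged: reverse → dega; then shift: d+8=l, e+8=m, g+8=o, a+8=i.

lmoi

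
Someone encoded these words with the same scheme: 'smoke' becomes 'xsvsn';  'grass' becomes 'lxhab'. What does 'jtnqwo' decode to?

In smoke: s→x is +5, m→s is +6, o→v is +7, k→s is +8 — the shift increases by 1 each position. Each letter shifts forward by (position + 5), i.e. 5, 6, 7, … — the shift grows by one for each successive letter.
Decoding jtnqwo: j−5=e, t−6=n, n−7=g, q−8=i, w−9=n, o−10=e.

engine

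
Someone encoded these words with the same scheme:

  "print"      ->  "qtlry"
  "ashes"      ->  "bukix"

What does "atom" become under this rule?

bvrq

Letter i (0-indexed) is shifted by i+1, so successive shifts are 1, 2, 3, ….
For atom: a+1=b, t+2=v, o+3=r, m+4=q.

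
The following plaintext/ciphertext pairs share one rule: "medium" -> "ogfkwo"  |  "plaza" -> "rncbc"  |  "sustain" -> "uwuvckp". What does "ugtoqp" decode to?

Compare letters: m→o is +2, e→g is +2, d→f is +2 — a constant shift. Every letter moves 2 places later in the alphabet, wrapping around z→a.
Undoing it on ugtoqp: u−2=s, g−2=e, t−2=r, o−2=m, q−2=o, p−2=n.

sermon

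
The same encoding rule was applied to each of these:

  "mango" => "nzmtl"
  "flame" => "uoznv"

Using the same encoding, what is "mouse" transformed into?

Each pair mirrors across the alphabet (m↔n, a↔z, n↔m): positions sum to 25. Letters are reflected about the middle of the alphabet (position → 25−position): Atbash.
For mouse: m↔n, o↔l, u↔f, s↔h, e↔v.

nlfhv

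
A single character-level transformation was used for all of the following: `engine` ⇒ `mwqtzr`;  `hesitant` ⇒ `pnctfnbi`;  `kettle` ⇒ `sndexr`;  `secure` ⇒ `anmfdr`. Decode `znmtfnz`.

recital

In engine: e→m is +8, n→w is +9, g→q is +10, i→t is +11 — the shift increases by 1 each position. Each letter shifts forward by (position + 8), i.e. 8, 9, 10, … — the shift grows by one for each successive letter.
Decoding znmtfnz: z−8=r, n−9=e, m−10=c, t−11=i, f−12=t, n−13=a, z−14=l.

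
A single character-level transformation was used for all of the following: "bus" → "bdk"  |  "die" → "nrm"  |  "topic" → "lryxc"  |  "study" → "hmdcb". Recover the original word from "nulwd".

uncle

The output letters match the input read backwards, each shifted +9: bus reversed is sub. Read the word backwards and shift each letter +9.
Decoding nulwd: shift back: n−9=e, u−9=l, l−9=c, w−9=n, d−9=u → elcnu; then reverse → uncle.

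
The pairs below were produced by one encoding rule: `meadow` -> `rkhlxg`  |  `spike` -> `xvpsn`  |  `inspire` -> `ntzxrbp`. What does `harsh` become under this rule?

The shift increases by 1 at each position, starting from +5: 5, 6, 7, ….
On harsh: h+5=m, a+6=g, r+7=y, s+8=a, h+9=q.

mgyaq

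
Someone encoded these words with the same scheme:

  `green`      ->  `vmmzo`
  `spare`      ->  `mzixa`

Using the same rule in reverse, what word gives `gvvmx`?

The output letters match the input read backwards, each shifted +8: green reversed is neerg. The word is reversed, then every letter is shifted forward by 8.
Undoing it on gvvmx: shift back: g−8=y, v−8=n, v−8=n, m−8=e, x−8=p → ynnep; then reverse → penny.

penny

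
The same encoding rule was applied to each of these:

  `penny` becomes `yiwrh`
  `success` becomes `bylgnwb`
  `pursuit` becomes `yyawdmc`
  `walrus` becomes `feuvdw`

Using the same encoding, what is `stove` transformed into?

Shifts by position in penny: pos 0: p→y (+9), pos 1: e→i (+4), pos 2: n→w (+9), pos 3: n→r (+4) — repeating every 2. It's a Vigenère-style cipher with numeric key [9,4]: position i shifts by key[i mod 2].
Applying it to stove: s+9=b, t+4=x, o+9=x, v+4=z, e+9=n.

bxxzn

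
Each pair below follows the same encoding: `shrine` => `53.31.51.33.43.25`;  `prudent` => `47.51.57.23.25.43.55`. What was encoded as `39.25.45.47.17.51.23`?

leopard

s(#19)→53 and h(#8)→31: differences scale by 2, so n = 2·pos + 15. The formula is n = 2×(alphabet index, a=1) + 15.
Reversing it on 39.25.45.47.17.51.23: 39→(39−15)÷2=12=l, 25→(25−15)÷2=5=e, 45→(45−15)÷2=15=o, 47→(47−15)÷2=16=p, 17→(17−15)÷2=1=a, 51→(51−15)÷2=18=r, 23→(23−15)÷2=4=d.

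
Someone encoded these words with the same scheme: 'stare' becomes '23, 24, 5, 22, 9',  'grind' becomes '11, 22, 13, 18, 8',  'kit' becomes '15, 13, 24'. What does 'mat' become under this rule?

17, 5, 24

Each letter is replaced by its alphabet position (a=1..z=26) + 4.
Applying it to mat: m=13→17, a=1→5, t=20→24.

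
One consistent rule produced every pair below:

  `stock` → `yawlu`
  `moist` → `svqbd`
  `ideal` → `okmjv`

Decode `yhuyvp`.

Each letter shifts forward by (position + 6), i.e. 6, 7, 8, … — the shift grows by one for each successive letter.
Reversing it on yhuyvp: y−6=s, h−7=a, u−8=m, y−9=p, v−10=l, p−11=e.

sample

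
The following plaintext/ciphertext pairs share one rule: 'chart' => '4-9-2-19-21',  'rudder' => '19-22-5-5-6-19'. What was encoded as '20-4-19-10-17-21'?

script

c is letter #3 and maps to 4: an offset of 1. Letters become their 1-based position plus 1 (so a→2, b→3, …).
Reversing it on 20-4-19-10-17-21: 20→(20−1)÷1=19=s, 4→(4−1)÷1=3=c, 19→(19−1)÷1=18=r, 10→(10−1)÷1=9=i, 17→(17−1)÷1=16=p, 21→(21−1)÷1=20=t.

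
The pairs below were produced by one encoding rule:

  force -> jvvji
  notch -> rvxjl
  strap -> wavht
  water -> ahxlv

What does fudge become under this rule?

jbhni

Shifts by position in force: pos 0: f→j (+4), pos 1: o→v (+7), pos 2: r→v (+4), pos 3: c→j (+7) — repeating every 2. A repeating key of period 2 is used — shifts +4, +7 over and over.
On fudge: f+4=j, u+7=b, d+4=h, g+7=n, e+4=i.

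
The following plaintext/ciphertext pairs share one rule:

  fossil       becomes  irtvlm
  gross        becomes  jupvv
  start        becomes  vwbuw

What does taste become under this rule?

Shifts by position in fossil: pos 0: f→i (+3), pos 1: o→r (+3), pos 2: s→t (+1), pos 3: s→v (+3), pos 4: i→l (+3), pos 5: l→m (+1) — repeating every 3. It's a Vigenère-style cipher with numeric key [3,3,1]: position i shifts by key[i mod 3].
On taste: t+3=w, a+3=d, s+1=t, t+3=w, e+3=h.

wdtwh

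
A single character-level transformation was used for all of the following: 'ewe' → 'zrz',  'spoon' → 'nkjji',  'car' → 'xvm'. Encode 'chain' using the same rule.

xcvdi

Compare letters: e→z is +21, w→r is +21, e→z is +21 — a constant shift. It's a constant shift of +21 (ROT21).
Applying it to chain: c+21=x, h+21=c, a+21=v, i+21=d, n+21=i.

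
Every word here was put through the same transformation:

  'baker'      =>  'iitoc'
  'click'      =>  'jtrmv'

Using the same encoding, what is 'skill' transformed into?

zsrvw

In baker: b→i is +7, a→i is +8, k→t is +9, e→o is +10 — the shift increases by 1 each position. The shift increases by 1 at each position, starting from +7: 7, 8, 9, ….
For skill: s+7=z, k+8=s, i+9=r, l+10=v, l+11=w.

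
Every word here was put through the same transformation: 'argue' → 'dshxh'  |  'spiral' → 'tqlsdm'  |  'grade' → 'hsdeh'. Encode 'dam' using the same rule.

The shift depends on letter class: consonant r→s is +1, but vowel a→d is +3. The rule splits by letter class: vowels +3, consonants +1.
Applying it to dam: d(cons)+1=e, a(vowel)+3=d, m(cons)+1=n.

edn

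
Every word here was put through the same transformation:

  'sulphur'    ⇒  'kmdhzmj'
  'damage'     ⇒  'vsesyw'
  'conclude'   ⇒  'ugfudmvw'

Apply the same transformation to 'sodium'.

kgvame

Compare letters: s→k is +18, u→m is +18, l→d is +18 — a constant shift. This is a Caesar cipher with shift 18.
On sodium: s+18=k, o+18=g, d+18=v, i+18=a, u+18=m, m+18=e.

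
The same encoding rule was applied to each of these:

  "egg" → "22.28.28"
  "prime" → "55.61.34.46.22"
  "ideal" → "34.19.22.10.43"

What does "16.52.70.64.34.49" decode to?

e(#5)→22 and g(#7)→28: differences scale by 3, so n = 3·pos + 7. With a=1..z=26, the number is 3·pos + 7.
Decoding 16.52.70.64.34.49: 16→(16−7)÷3=3=c, 52→(52−7)÷3=15=o, 70→(70−7)÷3=21=u, 64→(64−7)÷3=19=s, 34→(34−7)÷3=9=i, 49→(49−7)÷3=14=n.

cousin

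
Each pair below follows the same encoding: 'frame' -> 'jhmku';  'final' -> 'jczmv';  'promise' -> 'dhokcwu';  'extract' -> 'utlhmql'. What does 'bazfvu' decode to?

bundle

f(5)→j(9) and r(17)→h(7) fit y≡15x+12 (mod 26); the inverse of 15 mod 26 is 7. Each letter's alphabet position (a=0..z=25) is mapped through 15·x+12 mod 26 — an affine cipher.
Reversing it on bazfvu: b(1)→7·(1−12)≡1=b; a(0)→7·(0−12)≡20=u; z(25)→7·(25−12)≡13=n; f(5)→7·(5−12)≡3=d; v(21)→7·(21−12)≡11=l; u(20)→7·(20−12)≡4=e (all mod 26).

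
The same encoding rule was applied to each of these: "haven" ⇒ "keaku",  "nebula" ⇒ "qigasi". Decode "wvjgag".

treaty

In haven: h→k is +3, a→e is +4, v→a is +5, e→k is +6 — the shift increases by 1 each position. The shift increases by 1 at each position, starting from +3: 3, 4, 5, ….
Decoding wvjgag: w−3=t, v−4=r, j−5=e, g−6=a, a−7=t, g−8=y.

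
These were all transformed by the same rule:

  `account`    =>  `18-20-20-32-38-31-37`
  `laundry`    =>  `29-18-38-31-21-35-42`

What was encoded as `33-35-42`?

pry

a is letter #1 and maps to 18: an offset of 17. The number is (letter's place in the alphabet, a=1) + 17.
Reversing it on 33-35-42: 33→(33−17)÷1=16=p, 35→(35−17)÷1=18=r, 42→(42−17)÷1=25=y.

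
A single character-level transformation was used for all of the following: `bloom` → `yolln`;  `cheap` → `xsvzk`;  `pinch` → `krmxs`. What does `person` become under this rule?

Each pair mirrors across the alphabet (b↔y, l↔o, o↔l): positions sum to 25. This is the alphabet-reversal cipher (Atbash): a becomes z, b becomes y, etc.
On person: p↔k, e↔v, r↔i, s↔h, o↔l, n↔m.

kvihlm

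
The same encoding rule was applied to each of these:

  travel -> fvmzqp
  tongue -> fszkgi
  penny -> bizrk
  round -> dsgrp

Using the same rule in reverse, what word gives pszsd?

Shifts by position in travel: pos 0: t→f (+12), pos 1: r→v (+4), pos 2: a→m (+12), pos 3: v→z (+4) — repeating every 2. It's a Vigenère-style cipher with numeric key [12,4]: position i shifts by key[i mod 2].
Undoing it on pszsd: p−12=d, s−4=o, z−12=n, s−4=o, d−12=r.

donor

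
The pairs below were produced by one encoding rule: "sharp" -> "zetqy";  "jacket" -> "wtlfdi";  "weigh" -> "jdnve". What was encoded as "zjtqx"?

swarm

s(18)→z(25) and h(7)→e(4) fit y≡9x+19 (mod 26); the inverse of 9 mod 26 is 3. Each letter's alphabet position (a=0..z=25) is mapped through 9·x+19 mod 26 — an affine cipher.
Reversing it on zjtqx: z(25)→3·(25−19)≡18=s; j(9)→3·(9−19)≡22=w; t(19)→3·(19−19)≡0=a; q(16)→3·(16−19)≡17=r; x(23)→3·(23−19)≡12=m (all mod 26).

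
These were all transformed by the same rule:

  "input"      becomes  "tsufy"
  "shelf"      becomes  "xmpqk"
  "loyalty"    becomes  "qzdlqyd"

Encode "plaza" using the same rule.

The shift depends on letter class: consonant n→s is +5, but vowel i→t is +11. The rule splits by letter class: vowels +11, consonants +5.
For plaza: p(cons)+5=u, l(cons)+5=q, a(vowel)+11=l, z(cons)+5=e, a(vowel)+11=l.

uqlel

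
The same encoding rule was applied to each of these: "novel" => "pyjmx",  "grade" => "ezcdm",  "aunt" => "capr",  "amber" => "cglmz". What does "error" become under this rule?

mzzyz

n(13)→p(15) and o(14)→y(24) fit y≡9x+2 (mod 26); the inverse of 9 mod 26 is 3. This is an affine cipher: with a=0,…,z=25, each position x becomes (9x+2) mod 26.
Applying it to error: e(4)→9·4+2≡12=m; r(17)→9·17+2≡25=z; r(17)→9·17+2≡25=z; o(14)→9·14+2≡24=y; r(17)→9·17+2≡25=z (all mod 26).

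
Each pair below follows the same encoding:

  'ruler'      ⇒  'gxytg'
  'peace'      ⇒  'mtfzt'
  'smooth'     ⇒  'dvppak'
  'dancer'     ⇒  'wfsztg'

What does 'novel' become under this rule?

sputy

r(17)→g(6) and u(20)→x(23) fit y≡23x+5 (mod 26); the inverse of 23 mod 26 is 17. Treating letters as 0–25, the rule is x ↦ 23x + 5 (mod 26).
On novel: n(13)→23·13+5≡18=s; o(14)→23·14+5≡15=p; v(21)→23·21+5≡20=u; e(4)→23·4+5≡19=t; l(11)→23·11+5≡24=y (all mod 26).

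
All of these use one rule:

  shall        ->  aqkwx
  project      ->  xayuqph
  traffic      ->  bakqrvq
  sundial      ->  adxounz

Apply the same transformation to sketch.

atoeou

Each letter shifts forward by (position + 8), i.e. 8, 9, 10, … — the shift grows by one for each successive letter.
On sketch: s+8=a, k+9=t, e+10=o, t+11=e, c+12=o, h+13=u.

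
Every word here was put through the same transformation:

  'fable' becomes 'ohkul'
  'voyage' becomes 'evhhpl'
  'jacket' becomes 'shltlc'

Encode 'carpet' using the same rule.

lhaylc

The shift depends on letter class: consonant f→o is +9, but vowel a→h is +7. Two shifts are in play — +7 for a/e/i/o/u, +9 for every other letter.
Applying it to carpet: c(cons)+9=l, a(vowel)+7=h, r(cons)+9=a, p(cons)+9=y, e(vowel)+7=l, t(cons)+9=c.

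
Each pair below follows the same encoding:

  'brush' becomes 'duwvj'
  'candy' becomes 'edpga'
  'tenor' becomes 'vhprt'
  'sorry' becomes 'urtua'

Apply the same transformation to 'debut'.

fhdxv

Shifts by position in brush: pos 0: b→d (+2), pos 1: r→u (+3), pos 2: u→w (+2), pos 3: s→v (+3) — repeating every 2. The shifts repeat in a cycle of length 2: positions 0,1,… shift by +2, +3, then the pattern repeats.
On debut: d+2=f, e+3=h, b+2=d, u+3=x, t+2=v.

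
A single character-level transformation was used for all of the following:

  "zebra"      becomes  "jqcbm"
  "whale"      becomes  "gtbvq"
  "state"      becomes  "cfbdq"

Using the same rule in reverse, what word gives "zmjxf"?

Shifts by position in zebra: pos 0: z→j (+10), pos 1: e→q (+12), pos 2: b→c (+1), pos 3: r→b (+10), pos 4: a→m (+12) — repeating every 3. It's a Vigenère-style cipher with numeric key [10,12,1]: position i shifts by key[i mod 3].
Decoding zmjxf: z−10=p, m−12=a, j−1=i, x−10=n, f−12=t.

paint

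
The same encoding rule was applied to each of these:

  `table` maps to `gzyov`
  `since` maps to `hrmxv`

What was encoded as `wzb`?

day

Each pair mirrors across the alphabet (t↔g, a↔z, b↔y): positions sum to 25. This is the alphabet-reversal cipher (Atbash): a becomes z, b becomes y, etc.
Undoing it on wzb: w↔d, z↔a, b↔y.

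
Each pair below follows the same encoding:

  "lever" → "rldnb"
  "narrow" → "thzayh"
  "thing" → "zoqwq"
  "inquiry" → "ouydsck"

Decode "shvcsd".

mantis

In lever: l→r is +6, e→l is +7, v→d is +8, e→n is +9 — the shift increases by 1 each position. Each letter shifts forward by (position + 6), i.e. 6, 7, 8, … — the shift grows by one for each successive letter.
Undoing it on shvcsd: s−6=m, h−7=a, v−8=n, c−9=t, s−10=i, d−11=s.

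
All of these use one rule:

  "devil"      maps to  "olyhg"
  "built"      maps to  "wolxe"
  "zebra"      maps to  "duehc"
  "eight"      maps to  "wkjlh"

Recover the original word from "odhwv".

steal

The output letters match the input read backwards, each shifted +3: devil reversed is lived. Two steps: reverse the string, then apply a Caesar shift of +3.
Reversing it on odhwv: shift back: o−3=l, d−3=a, h−3=e, w−3=t, v−3=s → laets; then reverse → steal.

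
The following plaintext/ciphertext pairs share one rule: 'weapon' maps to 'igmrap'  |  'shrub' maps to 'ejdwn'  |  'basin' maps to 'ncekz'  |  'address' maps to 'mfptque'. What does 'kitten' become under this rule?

wkfvqp

A repeating key of period 2 is used — shifts +12, +2 over and over.
For kitten: k+12=w, i+2=k, t+12=f, t+2=v, e+12=q, n+2=p.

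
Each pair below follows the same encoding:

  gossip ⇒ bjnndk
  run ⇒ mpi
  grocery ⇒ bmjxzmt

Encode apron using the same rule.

Compare letters: g→b is +21, o→j is +21, s→n is +21 — a constant shift. It's a constant shift of +21 (ROT21).
Applying it to apron: a+21=v, p+21=k, r+21=m, o+21=j, n+21=i.

vkmji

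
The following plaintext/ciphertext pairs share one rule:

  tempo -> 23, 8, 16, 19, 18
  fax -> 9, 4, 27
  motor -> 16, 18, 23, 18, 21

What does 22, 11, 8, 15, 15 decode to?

t is letter #20 and maps to 23: an offset of 3. Letters become their 1-based position plus 3 (so a→4, b→5, …).
Undoing it on 22, 11, 8, 15, 15: 22→(22−3)÷1=19=s, 11→(11−3)÷1=8=h, 8→(8−3)÷1=5=e, 15→(15−3)÷1=12=l, 15→(15−3)÷1=12=l.

shell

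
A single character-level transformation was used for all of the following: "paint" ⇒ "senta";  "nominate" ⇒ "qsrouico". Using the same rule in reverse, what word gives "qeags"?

naval

Letter i (0-indexed) is shifted by i+3, so successive shifts are 3, 4, 5, ….
Undoing it on qeags: q−3=n, e−4=a, a−5=v, g−6=a, s−7=l.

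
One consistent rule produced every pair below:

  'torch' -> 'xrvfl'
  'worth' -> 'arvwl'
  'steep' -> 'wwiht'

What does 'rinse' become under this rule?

vlrvi

Shifts by position in torch: pos 0: t→x (+4), pos 1: o→r (+3), pos 2: r→v (+4), pos 3: c→f (+3) — repeating every 2. The shifts repeat in a cycle of length 2: positions 0,1,… shift by +4, +3, then the pattern repeats.
On rinse: r+4=v, i+3=l, n+4=r, s+3=v, e+4=i.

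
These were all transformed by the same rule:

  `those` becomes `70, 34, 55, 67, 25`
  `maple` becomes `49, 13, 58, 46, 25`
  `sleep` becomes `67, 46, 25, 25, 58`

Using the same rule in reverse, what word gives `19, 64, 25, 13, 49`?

cream

t(#20)→70 and h(#8)→34: differences scale by 3, so n = 3·pos + 10. Each letter becomes 3×(its alphabet position, a=1..z=26) + 10.
Decoding 19, 64, 25, 13, 49: 19→(19−10)÷3=3=c, 64→(64−10)÷3=18=r, 25→(25−10)÷3=5=e, 13→(13−10)÷3=1=a, 49→(49−10)÷3=13=m.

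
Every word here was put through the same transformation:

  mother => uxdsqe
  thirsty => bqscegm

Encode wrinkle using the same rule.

In mother: m→u is +8, o→x is +9, t→d is +10, h→s is +11 — the shift increases by 1 each position. Letter i (0-indexed) is shifted by i+8, so successive shifts are 8, 9, 10, ….
Applying it to wrinkle: w+8=e, r+9=a, i+10=s, n+11=y, k+12=w, l+13=y, e+14=s.

easywys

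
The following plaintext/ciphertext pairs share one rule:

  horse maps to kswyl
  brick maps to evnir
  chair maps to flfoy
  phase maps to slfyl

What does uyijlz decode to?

rudder

In horse: h→k is +3, o→s is +4, r→w is +5, s→y is +6 — the shift increases by 1 each position. Each letter shifts forward by (position + 3), i.e. 3, 4, 5, … — the shift grows by one for each successive letter.
Undoing it on uyijlz: u−3=r, y−4=u, i−5=d, j−6=d, l−7=e, z−8=r.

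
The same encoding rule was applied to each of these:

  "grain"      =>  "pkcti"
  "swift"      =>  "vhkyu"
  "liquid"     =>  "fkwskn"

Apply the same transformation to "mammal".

Two steps: reverse the string, then apply a Caesar shift of +2.
Applying it to mammal: reverse → lammam; then shift: l+2=n, a+2=c, m+2=o, m+2=o, a+2=c, m+2=o.

ncooco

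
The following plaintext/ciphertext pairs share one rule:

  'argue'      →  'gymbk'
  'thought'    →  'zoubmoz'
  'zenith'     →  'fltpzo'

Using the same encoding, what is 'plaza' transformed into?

Shifts by position in argue: pos 0: a→g (+6), pos 1: r→y (+7), pos 2: g→m (+6), pos 3: u→b (+7) — repeating every 2. It's a Vigenère-style cipher with numeric key [6,7]: position i shifts by key[i mod 2].
For plaza: p+6=v, l+7=s, a+6=g, z+7=g, a+6=g.

vsggg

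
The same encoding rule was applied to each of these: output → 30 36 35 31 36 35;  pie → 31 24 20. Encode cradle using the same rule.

The number is (letter's place in the alphabet, a=1) + 15.
On cradle: c=3→18, r=18→33, a=1→16, d=4→19, l=12→27, e=5→20.

18 33 16 19 27 20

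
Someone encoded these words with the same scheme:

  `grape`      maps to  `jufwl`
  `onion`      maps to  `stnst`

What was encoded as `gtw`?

Read the word backwards and shift each letter +5.
Reversing it on gtw: shift back: g−5=b, t−5=o, w−5=r → bor; then reverse → rob.

rob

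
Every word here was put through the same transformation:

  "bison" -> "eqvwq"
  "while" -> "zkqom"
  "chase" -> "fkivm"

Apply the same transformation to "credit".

The shift depends on letter class: consonant b→e is +3, but vowel i→q is +8. Vowels shift forward by 8 and consonants shift forward by 3.
Applying it to credit: c(cons)+3=f, r(cons)+3=u, e(vowel)+8=m, d(cons)+3=g, i(vowel)+8=q, t(cons)+3=w.

fumgqw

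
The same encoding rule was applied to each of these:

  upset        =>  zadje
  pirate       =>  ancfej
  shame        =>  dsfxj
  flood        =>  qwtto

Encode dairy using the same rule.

The shift depends on letter class: consonant p→a is +11, but vowel u→z is +5. Two shifts are in play — +5 for a/e/i/o/u, +11 for every other letter.
Applying it to dairy: d(cons)+11=o, a(vowel)+5=f, i(vowel)+5=n, r(cons)+11=c, y(cons)+11=j.

ofncj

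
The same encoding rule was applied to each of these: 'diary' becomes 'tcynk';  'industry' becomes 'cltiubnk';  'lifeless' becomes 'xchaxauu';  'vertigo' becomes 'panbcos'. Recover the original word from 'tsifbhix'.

doubtful

Treating letters as 0–25, the rule is x ↦ 7x + 24 (mod 26).
Reversing it on tsifbhix: t(19)→15·(19−24)≡3=d; s(18)→15·(18−24)≡14=o; i(8)→15·(8−24)≡20=u; f(5)→15·(5−24)≡1=b; b(1)→15·(1−24)≡19=t; h(7)→15·(7−24)≡5=f; i(8)→15·(8−24)≡20=u; x(23)→15·(23−24)≡11=l (all mod 26).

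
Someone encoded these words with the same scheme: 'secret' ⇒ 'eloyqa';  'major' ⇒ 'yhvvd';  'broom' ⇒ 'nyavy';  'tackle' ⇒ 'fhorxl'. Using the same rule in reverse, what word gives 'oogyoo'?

church

Shifts by position in secret: pos 0: s→e (+12), pos 1: e→l (+7), pos 2: c→o (+12), pos 3: r→y (+7) — repeating every 2. The shifts repeat in a cycle of length 2: positions 0,1,… shift by +12, +7, then the pattern repeats.
Reversing it on oogyoo: o−12=c, o−7=h, g−12=u, y−7=r, o−12=c, o−7=h.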